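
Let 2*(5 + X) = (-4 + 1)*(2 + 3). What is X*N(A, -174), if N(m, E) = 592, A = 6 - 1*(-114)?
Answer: -7400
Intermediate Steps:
A = 120 (A = 6 + 114 = 120)
X = -25/2 (X = -5 + ((-4 + 1)*(2 + 3))/2 = -5 + (-3*5)/2 = -5 + (½)*(-15) = -5 - 15/2 = -25/2 ≈ -12.500)
X*N(A, -174) = -25/2*592 = -7400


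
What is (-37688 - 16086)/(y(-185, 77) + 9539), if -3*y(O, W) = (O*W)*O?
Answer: 80661/1303354 ≈ 0.061887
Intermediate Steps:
y(O, W) = -W*O²/3 (y(O, W) = -O*W*O/3 = -W*O²/3)
(-37688 - 16086)/(y(-185, 77) + 9539) = (-37688 - 16086)/(-⅓*77*(-185)² + 9539) = -53774/(-⅓*77*34225 + 9539) = -53774/(-2635325/3 + 9539) = -53774/(-2606708/3) = -53774*(-3/2606708) = 80661/1303354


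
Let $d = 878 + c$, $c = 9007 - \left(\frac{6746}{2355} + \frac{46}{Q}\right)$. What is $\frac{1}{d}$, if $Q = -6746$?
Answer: $\frac{7943415}{78497957182} \approx 0.00010119$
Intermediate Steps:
$c = \frac{71523638812}{7943415}$ ($c = 9007 - \left(\frac{6746}{2355} + \frac{46}{-6746}\right) = 9007 - \left(6746 \cdot \frac{1}{2355} + 46 \left(- \frac{1}{6746}\right)\right) = 9007 - \left(\frac{6746}{2355} - \frac{23}{3373}\right) = 9007 - \frac{22700093}{7943415} = \frac{71523638812}{7943415} \approx 9004.1$)
$d = \frac{78497957182}{7943415}$ ($d = 878 + \frac{71523638812}{7943415} = \frac{78497957182}{7943415} \approx 9882.1$)
$\frac{1}{d} = \frac{1}{\frac{78497957182}{7943415}} = \frac{7943415}{78497957182}$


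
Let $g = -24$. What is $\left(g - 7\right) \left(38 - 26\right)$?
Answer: $-372$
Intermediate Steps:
$\left(g - 7\right) \left(38 - 26\right) = \left(-24 - 7\right) \left(38 - 26\right) = \left(-31\right) 12 = -372$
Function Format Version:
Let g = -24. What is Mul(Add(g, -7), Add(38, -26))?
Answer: -372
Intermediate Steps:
Mul(Add(g, -7), Add(38, -26)) = Mul(Add(-24, -7), Add(38, -26)) = Mul(-31, 12) = -372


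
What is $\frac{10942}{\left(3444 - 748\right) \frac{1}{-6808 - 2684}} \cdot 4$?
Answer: $- \frac{51930732}{337} \approx -1.541 \cdot 10^{5}$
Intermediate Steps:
$\frac{10942}{\left(3444 - 748\right) \frac{1}{-6808 - 2684}} \cdot 4 = \frac{10942}{2696 \frac{1}{-9492}} \cdot 4 = \frac{10942}{2696 \left(- \frac{1}{9492}\right)} 4 = \frac{10942}{- \frac{674}{2373}} \cdot 4 = 10942 \left(- \frac{2373}{674}\right) 4 = \left(- \frac{12982683}{337}\right) 4 = - \frac{51930732}{337}$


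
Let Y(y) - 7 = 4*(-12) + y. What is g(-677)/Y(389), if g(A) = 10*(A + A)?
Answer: -3385/87 ≈ -38.908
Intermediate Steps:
Y(y) = -41 + y (Y(y) = 7 + (4*(-12) + y) = 7 + (-48 + y) = -41 + y)
g(A) = 20*A (g(A) = 10*(2*A) = 20*A)
g(-677)/Y(389) = (20*(-677))/(-41 + 389) = -13540/348 = -13540*1/348 = -3385/87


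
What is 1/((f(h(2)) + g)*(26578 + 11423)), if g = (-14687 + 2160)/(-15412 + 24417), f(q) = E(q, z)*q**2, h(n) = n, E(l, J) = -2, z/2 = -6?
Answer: -9005/3213630567 ≈ -2.8021e-6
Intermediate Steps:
z = -12 (z = 2*(-6) = -12)
f(q) = -2*q**2
g = -12527/9005 ≈ -1.3911
1/((f(h(2)) + g)*(26578 + 11423)) = 1/((-2*2**2 - 12527/9005)*(26578 + 11423)) = 1/((-2*4 - 12527/9005)*38001) = 1/((-8 - 12527/9005)*38001) = 1/(-84567/9005*38001) = 1/(-3213630567/9005) = -9005/3213630567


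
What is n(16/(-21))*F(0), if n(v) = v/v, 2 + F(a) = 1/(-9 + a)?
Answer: -19/9 ≈ -2.1111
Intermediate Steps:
F(a) = -2 + 1/(-9 + a)
n(v) = 1
n(16/(-21))*F(0) = 1*((19 - 2*0)/(-9 + 0)) = 1*((19 + 0)/(-9)) = 1*(-⅑*19) = 1*(-19/9) = -19/9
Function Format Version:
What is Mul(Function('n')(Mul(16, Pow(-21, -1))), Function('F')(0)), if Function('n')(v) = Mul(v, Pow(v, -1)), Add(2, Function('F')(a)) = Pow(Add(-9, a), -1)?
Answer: Rational(-19, 9) ≈ -2.1111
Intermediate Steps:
Function('F')(a) = Add(-2, Pow(Add(-9, a), -1))
Function('n')(v) = 1
Mul(Function('n')(Mul(16, Pow(-21, -1))), Function('F')(0)) = Mul(1, Mul(Pow(Add(-9, 0), -1), Add(19, Mul(-2, 0)))) = Mul(1, Mul(Pow(-9, -1), Add(19, 0))) = Mul(1, Mul(Rational(-1, 9), 19)) = Mul(1, Rational(-19, 9)) = Rational(-19, 9)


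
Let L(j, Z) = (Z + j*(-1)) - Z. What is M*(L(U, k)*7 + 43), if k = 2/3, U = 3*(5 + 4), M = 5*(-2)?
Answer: 1460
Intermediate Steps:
M = -10
U = 27 (U = 3*9 = 27)
k = 2/3 (k = 2*(1/3) = 2/3 ≈ 0.66667)
L(j, Z) = -j (L(j, Z) = (Z - j) - Z = -j)
M*(L(U, k)*7 + 43) = -10*(-1*27*7 + 43) = -10*(-27*7 + 43) = -10*(-189 + 43) = -10*(-146) = 1460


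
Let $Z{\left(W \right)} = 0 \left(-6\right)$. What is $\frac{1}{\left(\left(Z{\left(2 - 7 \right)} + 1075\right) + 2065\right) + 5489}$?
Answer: $\frac{1}{8629} \approx 0.00011589$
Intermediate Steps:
$Z{\left(W \right)} = 0$
$\frac{1}{\left(\left(Z{\left(2 - 7 \right)} + 1075\right) + 2065\right) + 5489} = \frac{1}{\left(\left(0 + 1075\right) + 2065\right) + 5489} = \frac{1}{\left(1075 + 2065\right) + 5489} = \frac{1}{3140 + 5489} = \frac{1}{8629}$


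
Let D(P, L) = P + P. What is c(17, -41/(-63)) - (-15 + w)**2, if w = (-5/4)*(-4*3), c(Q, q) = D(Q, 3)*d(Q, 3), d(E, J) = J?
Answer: 102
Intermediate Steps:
D(P, L) = 2*P
c(Q, q) = 6*Q (c(Q, q) = (2*Q)*3 = 6*Q)
w = 15 (w = -5*1/4*(-12) = -5/4*(-12) = 15)
c(17, -41/(-63)) - (-15 + w)**2 = 6*17 - (-15 + 15)**2 = 102 - 1*0**2 = 102 - 1*0 = 102 + 0 = 102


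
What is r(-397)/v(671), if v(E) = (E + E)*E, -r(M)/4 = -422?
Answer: 844/450241 ≈ 0.0018746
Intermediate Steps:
r(M) = 1688 (r(M) = -4*(-422) = 1688)
v(E) = 2*E² (v(E) = (2*E)*E = 2*E²)
r(-397)/v(671) = 1688/((2*671²)) = 1688/((2*450241)) = 1688/900482 = 1688*(1/900482) = 844/450241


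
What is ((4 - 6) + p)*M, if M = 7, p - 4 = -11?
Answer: -63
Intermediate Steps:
p = -7 (p = 4 - 11 = -7)
((4 - 6) + p)*M = ((4 - 6) - 7)*7 = (-2 - 7)*7 = -9*7 = -63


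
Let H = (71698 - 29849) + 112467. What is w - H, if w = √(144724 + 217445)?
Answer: -154316 + 3*√40241 ≈ -1.5371e+5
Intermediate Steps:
H = 154316 (H = 41849 + 112467 = 154316)
w = 3*√40241 (w = √362169 = 3*√40241 ≈ 601.80)
w - H = 3*√40241 - 1*154316 = 3*√40241 - 154316 = -154316 + 3*√40241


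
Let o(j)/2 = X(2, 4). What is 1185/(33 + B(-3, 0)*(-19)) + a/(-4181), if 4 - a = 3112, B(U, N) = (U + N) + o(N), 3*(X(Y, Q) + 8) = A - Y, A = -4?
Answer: 34677/10622 ≈ 3.2646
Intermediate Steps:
X(Y, Q) = -28/3 - Y/3 (X(Y, Q) = -8 + (-4 - Y)/3 = -8 + (-4/3 - Y/3) = -28/3 - Y/3)
o(j) = -20 (o(j) = 2*(-28/3 - 1/3*2) = 2*(-28/3 - 2/3) = 2*(-10) = -20)
B(U, N) = -20 + N + U (B(U, N) = (U + N) - 20 = (N + U) - 20 = -20 + N + U)
a = -3108 (a = 4 - 1*3112 = 4 - 3112 = -3108)
1185/(33 + B(-3, 0)*(-19)) + a/(-4181) = 1185/(33 + (-20 + 0 - 3)*(-19)) - 3108/(-4181) = 1185/(33 - 23*(-19)) - 3108*(-1/4181) = 1185/(33 + 437) + 84/113 = 1185/470 + 84/113 = 1185*(1/470) + 84/113 = 237/94 + 84/113 = 34677/10622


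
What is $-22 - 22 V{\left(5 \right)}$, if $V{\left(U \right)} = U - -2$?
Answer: $-176$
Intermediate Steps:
$V{\left(U \right)} = 2 + U$ ($V{\left(U \right)} = U + 2 = 2 + U$)
$-22 - 22 V{\left(5 \right)} = -22 - 22 \left(2 + 5\right) = -22 - 154 = -176$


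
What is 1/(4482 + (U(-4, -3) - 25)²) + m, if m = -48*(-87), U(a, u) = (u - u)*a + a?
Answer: 22228849/5323 ≈ 4176.0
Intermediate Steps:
U(a, u) = a (U(a, u) = 0*a + a = 0 + a = a)
m = 4176
1/(4482 + (U(-4, -3) - 25)²) + m = 1/(4482 + (-4 - 25)²) + 4176 = 1/(4482 + (-29)²) + 4176 = 1/(4482 + 841) + 4176 = 1/5323 + 4176 = 22228849/5323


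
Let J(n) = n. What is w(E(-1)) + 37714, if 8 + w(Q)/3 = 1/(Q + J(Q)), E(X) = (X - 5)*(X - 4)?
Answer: 753801/20 ≈ 37690.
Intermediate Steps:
E(X) = (-5 + X)*(-4 + X)
w(Q) = -24 + 3/(2*Q) (w(Q) = -24 + 3/(Q + Q) = -24 + 3/((2*Q)) = -24 + 3*(1/(2*Q)) = -24 + 3/(2*Q))
w(E(-1)) + 37714 = (-24 + 3/(2*(20 + (-1)**2 - 9*(-1)))) + 37714 = (-24 + 3/(2*(20 + 1 + 9))) + 37714 = (-24 + (3/2)/30) + 37714 = (-24 + (3/2)*(1/30)) + 37714 = (-24 + 1/20) + 37714 = -479/20 + 37714 = 753801/20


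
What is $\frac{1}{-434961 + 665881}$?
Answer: $\frac{1}{230920} \approx 4.3305 \cdot 10^{-6}$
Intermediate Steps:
$\frac{1}{-434961 + 665881} = \frac{1}{230920}$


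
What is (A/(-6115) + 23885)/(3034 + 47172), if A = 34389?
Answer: 73011193/153504845 ≈ 0.47563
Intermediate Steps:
(A/(-6115) + 23885)/(3034 + 47172) = (34389/(-6115) + 23885)/(3034 + 47172) = (34389*(-1/6115) + 23885)/50206 = (-34389/6115 + 23885)*(1/50206) = (146022386/6115)*(1/50206) = 73011193/153504845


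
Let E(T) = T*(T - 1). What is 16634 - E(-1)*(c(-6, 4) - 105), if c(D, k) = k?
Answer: 16836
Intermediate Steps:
E(T) = T*(-1 + T)
16634 - E(-1)*(c(-6, 4) - 105) = 16634 - (-(-1 - 1))*(4 - 105) = 16634 - (-1*(-2))*(-101) = 16634 - 2*(-101) = 16634 - 1*(-202) = 16634 + 202 = 16836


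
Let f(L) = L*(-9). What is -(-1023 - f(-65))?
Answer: 1608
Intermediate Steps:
f(L) = -9*L
-(-1023 - f(-65)) = -(-1023 - (-9)*(-65)) = -(-1023 - 1*585) = -(-1023 - 585) = -1*(-1608) = 1608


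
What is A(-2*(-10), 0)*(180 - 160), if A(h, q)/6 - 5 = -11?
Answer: -720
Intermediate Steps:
A(h, q) = -36 (A(h, q) = 30 + 6*(-11) = 30 - 66 = -36)
A(-2*(-10), 0)*(180 - 160) = -36*(180 - 160) = -36*20 = -720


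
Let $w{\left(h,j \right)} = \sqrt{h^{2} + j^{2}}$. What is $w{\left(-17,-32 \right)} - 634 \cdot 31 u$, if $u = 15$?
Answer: $-294810 + \sqrt{1313} \approx -2.9477 \cdot 10^{5}$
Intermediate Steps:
$w{\left(-17,-32 \right)} - 634 \cdot 31 u = \sqrt{\left(-17\right)^{2} + \left(-32\right)^{2}} - 634 \cdot 31 \cdot 15 = \sqrt{289 + 1024} - 294810 = \sqrt{1313} - 294810 = -294810 + \sqrt{1313}$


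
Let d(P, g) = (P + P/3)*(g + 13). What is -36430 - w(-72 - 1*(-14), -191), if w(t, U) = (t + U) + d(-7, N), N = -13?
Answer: -36181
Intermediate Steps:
d(P, g) = 4*P*(13 + g)/3 (d(P, g) = (P + P*(1/3))*(13 + g) = (P + P/3)*(13 + g) = (4*P/3)*(13 + g) = 4*P*(13 + g)/3)
w(t, U) = U + t (w(t, U) = (t + U) + (4/3)*(-7)*(13 - 13) = (U + t) + (4/3)*(-7)*0 = (U + t) + 0 = U + t)
-36430 - w(-72 - 1*(-14), -191) = -36430 - (-191 + (-72 - 1*(-14))) = -36430 - (-191 + (-72 + 14)) = -36430 - (-191 - 58) = -36430 - 1*(-249) = -36430 + 249 = -36181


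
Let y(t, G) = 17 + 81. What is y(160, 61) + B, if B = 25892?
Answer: 25990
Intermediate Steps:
y(t, G) = 98
y(160, 61) + B = 98 + 25892 = 25990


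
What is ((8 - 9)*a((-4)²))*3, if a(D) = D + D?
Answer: -96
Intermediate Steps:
a(D) = 2*D
((8 - 9)*a((-4)²))*3 = ((8 - 9)*(2*(-4)²))*3 = -2*16*3 = -1*32*3 = -32*3 = -96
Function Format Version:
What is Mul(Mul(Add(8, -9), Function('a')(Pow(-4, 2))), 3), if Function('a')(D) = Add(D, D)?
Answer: -96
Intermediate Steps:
Function('a')(D) = Mul(2, D)
Mul(Mul(Add(8, -9), Function('a')(Pow(-4, 2))), 3) = Mul(Mul(Add(8, -9), Mul(2, Pow(-4, 2))), 3) = Mul(Mul(-1, Mul(2, 16)), 3) = Mul(Mul(-1, 32), 3) = Mul(-32, 3) = -96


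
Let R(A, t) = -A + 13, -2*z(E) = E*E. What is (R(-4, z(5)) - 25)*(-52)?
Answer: 416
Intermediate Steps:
z(E) = -E**2/2 (z(E) = -E*E/2 = -E**2/2)
R(A, t) = 13 - A
(R(-4, z(5)) - 25)*(-52) = ((13 - 1*(-4)) - 25)*(-52) = ((13 + 4) - 25)*(-52) = (17 - 25)*(-52) = -8*(-52) = 416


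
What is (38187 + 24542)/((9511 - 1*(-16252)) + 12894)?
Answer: 62729/38657 ≈ 1.6227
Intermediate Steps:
(38187 + 24542)/((9511 - 1*(-16252)) + 12894) = 62729/((9511 + 16252) + 12894) = 62729/(25763 + 12894) = 62729/38657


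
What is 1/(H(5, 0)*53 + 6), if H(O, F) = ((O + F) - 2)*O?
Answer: 1/801 ≈ 0.0012484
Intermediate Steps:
H(O, F) = O*(-2 + F + O) (H(O, F) = ((F + O) - 2)*O = (-2 + F + O)*O = O*(-2 + F + O))
1/(H(5, 0)*53 + 6) = 1/((5*(-2 + 0 + 5))*53 + 6) = 1/((5*3)*53 + 6) = 1/(15*53 + 6) = 1/(795 + 6) = 1/801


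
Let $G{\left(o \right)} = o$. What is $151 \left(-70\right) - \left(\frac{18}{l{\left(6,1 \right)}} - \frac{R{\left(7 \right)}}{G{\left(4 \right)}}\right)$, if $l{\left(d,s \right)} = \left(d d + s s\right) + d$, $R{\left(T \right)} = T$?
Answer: $- \frac{1817811}{172} \approx -10569.0$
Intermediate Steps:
$l{\left(d,s \right)} = d + d^{2} + s^{2}$ ($l{\left(d,s \right)} = \left(d^{2} + s^{2}\right) + d = d + d^{2} + s^{2}$)
$151 \left(-70\right) - \left(\frac{18}{l{\left(6,1 \right)}} - \frac{R{\left(7 \right)}}{G{\left(4 \right)}}\right) = 151 \left(-70\right) + \left(- \frac{18}{6 + 6^{2} + 1^{2}} + \frac{7}{4}\right) = -10570 + \left(- \frac{18}{6 + 36 + 1} + 7 \cdot \frac{1}{4}\right) = -10570 + \left(- \frac{18}{43} + \frac{7}{4}\right) = -10570 + \frac{229}{172} = - \frac{1817811}{172}$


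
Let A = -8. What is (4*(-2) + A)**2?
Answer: 256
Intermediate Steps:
(4*(-2) + A)**2 = (4*(-2) - 8)**2 = (-8 - 8)**2 = (-16)**2 = 256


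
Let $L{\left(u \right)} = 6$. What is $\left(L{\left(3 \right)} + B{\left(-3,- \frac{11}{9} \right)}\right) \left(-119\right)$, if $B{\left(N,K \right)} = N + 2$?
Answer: $-595$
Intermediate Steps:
$B{\left(N,K \right)} = 2 + N$
$\left(L{\left(3 \right)} + B{\left(-3,- \frac{11}{9} \right)}\right) \left(-119\right) = \left(6 + \left(2 - 3\right)\right) \left(-119\right) = \left(6 - 1\right) \left(-119\right) = 5 \left(-119\right) = -595$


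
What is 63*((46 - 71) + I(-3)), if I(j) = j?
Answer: -1764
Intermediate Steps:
63*((46 - 71) + I(-3)) = 63*((46 - 71) - 3) = 63*(-25 - 3) = 63*(-28) = -1764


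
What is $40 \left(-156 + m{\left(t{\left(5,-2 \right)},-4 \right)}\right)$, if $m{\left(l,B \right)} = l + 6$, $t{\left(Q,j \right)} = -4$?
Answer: $-6160$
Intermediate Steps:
$m{\left(l,B \right)} = 6 + l$
$40 \left(-156 + m{\left(t{\left(5,-2 \right)},-4 \right)}\right) = 40 \left(-156 + \left(6 - 4\right)\right) = 40 \left(-156 + 2\right) = 40 \left(-154\right) = -6160$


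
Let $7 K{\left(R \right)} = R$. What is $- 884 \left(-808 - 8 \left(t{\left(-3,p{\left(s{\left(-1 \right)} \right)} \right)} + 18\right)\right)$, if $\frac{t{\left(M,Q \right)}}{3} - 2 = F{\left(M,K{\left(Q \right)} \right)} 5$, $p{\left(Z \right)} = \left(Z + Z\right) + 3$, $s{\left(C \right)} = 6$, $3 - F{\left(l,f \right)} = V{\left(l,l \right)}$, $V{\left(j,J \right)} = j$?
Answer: $1520480$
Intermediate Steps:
$K{\left(R \right)} = \frac{R}{7}$
$F{\left(l,f \right)} = 3 - l$
$p{\left(Z \right)} = 3 + 2 Z$ ($p{\left(Z \right)} = 2 Z + 3 = 3 + 2 Z$)
$t{\left(M,Q \right)} = 51 - 15 M$ ($t{\left(M,Q \right)} = 6 + 3 \left(3 - M\right) 5 = 6 + 3 \left(15 - 5 M\right) = 6 - \left(-45 + 15 M\right) = 51 - 15 M$)
$- 884 \left(-808 - 8 \left(t{\left(-3,p{\left(s{\left(-1 \right)} \right)} \right)} + 18\right)\right) = - 884 \left(-808 - 8 \left(\left(51 - -45\right) + 18\right)\right) = - 884 \left(-808 - 8 \left(\left(51 + 45\right) + 18\right)\right) = - 884 \left(-808 - 8 \left(96 + 18\right)\right) = - 884 \left(-808 - 912\right) = \left(-884\right) \left(-1720\right) = 1520480$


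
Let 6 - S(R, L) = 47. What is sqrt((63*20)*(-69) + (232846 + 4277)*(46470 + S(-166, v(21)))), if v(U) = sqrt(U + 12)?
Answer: 3*sqrt(1223255203) ≈ 1.0493e+5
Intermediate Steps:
v(U) = sqrt(12 + U)
S(R, L) = -41 (S(R, L) = 6 - 1*47 = 6 - 47 = -41)
sqrt((63*20)*(-69) + (232846 + 4277)*(46470 + S(-166, v(21)))) = sqrt((63*20)*(-69) + (232846 + 4277)*(46470 - 41)) = sqrt(1260*(-69) + 237123*46429) = sqrt(-86940 + 11009383767) = sqrt(11009296827) = 3*sqrt(1223255203)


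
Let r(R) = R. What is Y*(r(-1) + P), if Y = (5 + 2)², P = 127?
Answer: 6174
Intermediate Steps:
Y = 49 (Y = 7² = 49)
Y*(r(-1) + P) = 49*(-1 + 127) = 49*126 = 6174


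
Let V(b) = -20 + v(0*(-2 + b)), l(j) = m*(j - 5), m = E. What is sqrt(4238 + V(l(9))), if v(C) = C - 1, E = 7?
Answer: sqrt(4217) ≈ 64.938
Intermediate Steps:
m = 7
v(C) = -1 + C
l(j) = -35 + 7*j (l(j) = 7*(j - 5) = 7*(-5 + j) = -35 + 7*j)
V(b) = -21 (V(b) = -20 + (-1 + 0*(-2 + b)) = -20 + (-1 + 0) = -20 - 1 = -21)
sqrt(4238 + V(l(9))) = sqrt(4238 - 21) = sqrt(4217)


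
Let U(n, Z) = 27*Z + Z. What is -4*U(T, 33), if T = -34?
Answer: -3696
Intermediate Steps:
U(n, Z) = 28*Z
-4*U(T, 33) = -112*33 = -4*924 = -3696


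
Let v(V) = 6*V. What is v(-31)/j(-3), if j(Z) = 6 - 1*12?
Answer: 31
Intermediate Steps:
j(Z) = -6 (j(Z) = 6 - 12 = -6)
v(-31)/j(-3) = (6*(-31))/(-6) = -186*(-1/6) = 31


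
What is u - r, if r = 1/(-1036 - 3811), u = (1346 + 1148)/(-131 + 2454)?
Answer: 12090741/11259581 ≈ 1.0738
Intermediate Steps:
u = 2494/2323 ≈ 1.0736
r = -1/4847 (r = 1/(-4847) = -1/4847 ≈ -0.00020631)
u - r = 2494/2323 - 1*(-1/4847) = 2494/2323 + 1/4847 = 12090741/11259581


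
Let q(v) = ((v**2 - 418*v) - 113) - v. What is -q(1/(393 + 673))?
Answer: 128854881/1136356 ≈ 113.39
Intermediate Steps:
q(v) = -113 + v**2 - 419*v (q(v) = (-113 + v**2 - 418*v) - v = -113 + v**2 - 419*v)
-q(1/(393 + 673)) = -(-113 + (1/(393 + 673))**2 - 419/(393 + 673)) = -(-113 + (1/1066)**2 - 419/1066) = -(-113 + (1/1066)**2 - 419*1/1066) = -(-113 + 1/1136356 - 419/1066) = -1*(-128854881/1136356) = 128854881/1136356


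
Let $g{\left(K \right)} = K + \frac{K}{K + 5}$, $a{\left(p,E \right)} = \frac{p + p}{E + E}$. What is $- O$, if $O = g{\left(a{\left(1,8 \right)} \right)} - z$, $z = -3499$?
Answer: $- \frac{1147721}{328} \approx -3499.1$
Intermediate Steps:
$a{\left(p,E \right)} = \frac{p}{E}$ ($a{\left(p,E \right)} = \frac{2 p}{2 E} = 2 p \frac{1}{2 E} = \frac{p}{E}$)
$g{\left(K \right)} = K + \frac{K}{5 + K}$
$O = \frac{1147721}{328}$ ($O = \frac{1 \cdot \frac{1}{8} \left(6 + 1 \cdot \frac{1}{8}\right)}{5 + 1 \cdot \frac{1}{8}} - -3499 = \frac{1 \cdot \frac{1}{8} \left(6 + 1 \cdot \frac{1}{8}\right)}{5 + 1 \cdot \frac{1}{8}} + 3499 = \frac{6 + \frac{1}{8}}{8 \left(5 + \frac{1}{8}\right)} + 3499 = \frac{1}{8} \frac{1}{\frac{41}{8}} \cdot \frac{49}{8} + 3499 = \frac{1}{8} \cdot \frac{8}{41} \cdot \frac{49}{8} + 3499 = \frac{49}{328} + 3499 = \frac{1147721}{328} \approx 3499.1$)
$- O = \left(-1\right) \frac{1147721}{328} = - \frac{1147721}{328}$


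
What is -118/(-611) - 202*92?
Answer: -11354706/611 ≈ -18584.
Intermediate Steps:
-118/(-611) - 202*92 = -118*(-1/611) - 18584 = 118/611 - 18584 = -11354706/611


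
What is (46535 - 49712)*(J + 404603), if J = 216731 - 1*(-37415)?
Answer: -2092845573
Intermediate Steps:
J = 254146 (J = 216731 + 37415 = 254146)
(46535 - 49712)*(J + 404603) = (46535 - 49712)*(254146 + 404603) = -3177*658749 = -2092845573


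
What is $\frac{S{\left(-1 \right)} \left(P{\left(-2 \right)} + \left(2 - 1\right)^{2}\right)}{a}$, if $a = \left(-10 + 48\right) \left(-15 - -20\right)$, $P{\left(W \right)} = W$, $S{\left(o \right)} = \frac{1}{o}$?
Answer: $\frac{1}{190} \approx 0.0052632$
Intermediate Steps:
$a = 190$ ($a = 38 \left(-15 + 20\right) = 38 \cdot 5 = 190$)
$\frac{S{\left(-1 \right)} \left(P{\left(-2 \right)} + \left(2 - 1\right)^{2}\right)}{a} = \frac{\frac{1}{-1} \left(-2 + \left(2 - 1\right)^{2}\right)}{190} = - (-2 + 1^{2}) \frac{1}{190} = - (-2 + 1) \frac{1}{190} = \left(-1\right) \left(-1\right) \frac{1}{190} = 1 \cdot \frac{1}{190} = \frac{1}{190}$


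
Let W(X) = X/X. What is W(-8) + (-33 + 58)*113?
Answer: 2826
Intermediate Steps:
W(X) = 1
W(-8) + (-33 + 58)*113 = 1 + (-33 + 58)*113 = 1 + 25*113 = 1 + 2825 = 2826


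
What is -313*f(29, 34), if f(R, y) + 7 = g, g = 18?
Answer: -3443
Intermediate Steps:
f(R, y) = 11 (f(R, y) = -7 + 18 = 11)
-313*f(29, 34) = -313*11 = -3443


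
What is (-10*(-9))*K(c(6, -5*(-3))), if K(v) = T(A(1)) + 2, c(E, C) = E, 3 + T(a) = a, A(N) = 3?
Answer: 180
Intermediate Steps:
T(a) = -3 + a
K(v) = 2 (K(v) = (-3 + 3) + 2 = 0 + 2 = 2)
(-10*(-9))*K(c(6, -5*(-3))) = -10*(-9)*2 = 90*2 = 180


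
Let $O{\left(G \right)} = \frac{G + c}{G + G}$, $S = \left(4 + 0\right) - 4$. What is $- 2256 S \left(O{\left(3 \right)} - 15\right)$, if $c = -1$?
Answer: $0$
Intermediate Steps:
$S = 0$ ($S = 4 - 4 = 0$)
$O{\left(G \right)} = \frac{-1 + G}{2 G}$ ($O{\left(G \right)} = \frac{G - 1}{G + G} = \frac{-1 + G}{2 G}$)
$- 2256 S \left(O{\left(3 \right)} - 15\right) = - 2256 \cdot 0 \left(\frac{-1 + 3}{2 \cdot 3} - 15\right) = - 2256 \cdot 0 \left(\frac{1}{2} \cdot \frac{1}{3} \cdot 2 - 15\right) = - 2256 \cdot 0 \left(\frac{1}{3} - 15\right) = - 2256 \cdot 0 \left(- \frac{44}{3}\right) = \left(-2256\right) 0 = 0$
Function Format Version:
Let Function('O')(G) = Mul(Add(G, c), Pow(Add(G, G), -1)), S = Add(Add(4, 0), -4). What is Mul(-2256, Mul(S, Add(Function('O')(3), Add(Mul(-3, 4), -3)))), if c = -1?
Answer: 0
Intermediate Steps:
S = 0 (S = Add(4, -4) = 0)
Function('O')(G) = Mul(Rational(1, 2), Pow(G, -1), Add(-1, G)) (Function('O')(G) = Mul(Add(G, -1), Pow(Add(G, G), -1)) = Mul(Add(-1, G), Pow(Mul(2, G), -1)) = Mul(Add(-1, G), Mul(Rational(1, 2), Pow(G, -1))) = Mul(Rational(1, 2), Pow(G, -1), Add(-1, G)))
Mul(-2256, Mul(S, Add(Function('O')(3), Add(Mul(-3, 4), -3)))) = Mul(-2256, Mul(0, Add(Mul(Rational(1, 2), Pow(3, -1), Add(-1, 3)), Add(Mul(-3, 4), -3)))) = Mul(-2256, Mul(0, Add(Mul(Rational(1, 2), Rational(1, 3), 2), Add(-12, -3)))) = Mul(-2256, Mul(0, Add(Rational(1, 3), -15))) = Mul(-2256, Mul(0, Rational(-44, 3))) = Mul(-2256, 0) = 0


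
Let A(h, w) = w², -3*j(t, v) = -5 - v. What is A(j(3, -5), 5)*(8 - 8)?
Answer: 0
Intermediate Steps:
j(t, v) = 5/3 + v/3 (j(t, v) = -(-5 - v)/3 = 5/3 + v/3)
A(j(3, -5), 5)*(8 - 8) = 5²*(8 - 8) = 25*0 = 0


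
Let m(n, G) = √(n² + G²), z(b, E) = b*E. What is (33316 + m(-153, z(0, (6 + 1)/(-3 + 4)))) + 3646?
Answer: 37115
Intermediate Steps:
z(b, E) = E*b
m(n, G) = √(G² + n²)
(33316 + m(-153, z(0, (6 + 1)/(-3 + 4)))) + 3646 = (33316 + √((((6 + 1)/(-3 + 4))*0)² + (-153)²)) + 3646 = (33316 + √(((7/1)*0)² + 23409)) + 3646 = (33316 + √(((7*1)*0)² + 23409)) + 3646 = (33316 + √((7*0)² + 23409)) + 3646 = (33316 + √(0² + 23409)) + 3646 = (33316 + √(0 + 23409)) + 3646 = (33316 + √23409) + 3646 = (33316 + 153) + 3646 = 33469 + 3646 = 37115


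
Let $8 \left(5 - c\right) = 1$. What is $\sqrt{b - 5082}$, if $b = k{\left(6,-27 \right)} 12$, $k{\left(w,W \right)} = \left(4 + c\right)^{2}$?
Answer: $\frac{i \sqrt{66189}}{4} \approx 64.318 i$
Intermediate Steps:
$c = \frac{39}{8}$ ($c = 5 - \frac{1}{8} = \frac{39}{8} \approx 4.875$)
$k{\left(w,W \right)} = \frac{5041}{64}$ ($k{\left(w,W \right)} = \left(4 + \frac{39}{8}\right)^{2} = \left(\frac{71}{8}\right)^{2} = \frac{5041}{64}$)
$b = \frac{15123}{16}$ ($b = \frac{5041}{64} \cdot 12 = \frac{15123}{16} \approx 945.19$)
$\sqrt{b - 5082} = \sqrt{\frac{15123}{16} - 5082} = \sqrt{- \frac{66189}{16}} = \frac{i \sqrt{66189}}{4}$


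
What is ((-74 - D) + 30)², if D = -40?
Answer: 16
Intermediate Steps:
((-74 - D) + 30)² = ((-74 - 1*(-40)) + 30)² = ((-74 + 40) + 30)² = (-34 + 30)² = (-4)² = 16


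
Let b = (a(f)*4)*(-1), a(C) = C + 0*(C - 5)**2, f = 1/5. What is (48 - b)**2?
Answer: 59536/25 ≈ 2381.4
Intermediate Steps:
f = 1/5 ≈ 0.20000
a(C) = C (a(C) = C + 0*(-5 + C)**2 = C + 0 = C)
b = -4/5 (b = ((1/5)*4)*(-1) = (4/5)*(-1) = -4/5 ≈ -0.80000)
(48 - b)**2 = (48 - 1*(-4/5))**2 = (48 + 4/5)**2 = (244/5)**2 = 59536/25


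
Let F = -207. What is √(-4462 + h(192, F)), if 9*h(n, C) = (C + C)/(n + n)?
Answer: 193*I*√69/24 ≈ 66.799*I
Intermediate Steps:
h(n, C) = C/(9*n) (h(n, C) = ((C + C)/(n + n))/9 = ((2*C)/((2*n)))/9 = ((2*C)*(1/(2*n)))/9 = (C/n)/9 = C/(9*n))
√(-4462 + h(192, F)) = √(-4462 + (⅑)*(-207)/192) = √(-4462 + (⅑)*(-207)*(1/192)) = √(-4462 - 23/192) = √(-856727/192) = 193*I*√69/24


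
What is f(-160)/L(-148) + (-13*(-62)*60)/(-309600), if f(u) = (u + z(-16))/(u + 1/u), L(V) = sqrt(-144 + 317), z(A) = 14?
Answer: -403/2580 + 23360*sqrt(173)/4428973 ≈ -0.086828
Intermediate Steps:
L(V) = sqrt(173)
f(u) = (14 + u)/(u + 1/u) (f(u) = (u + 14)/(u + 1/u) = (14 + u)/(u + 1/u))
f(-160)/L(-148) + (-13*(-62)*60)/(-309600) = (-160*(14 - 160)/(1 + (-160)**2))/(sqrt(173)) + (-13*(-62)*60)/(-309600) = (-160*(-146)/(1 + 25600))*(sqrt(173)/173) + (806*60)*(-1/309600) = (-160*(-146)/25601)*(sqrt(173)/173) + 48360*(-1/309600) = (-160*1/25601*(-146))*(sqrt(173)/173) - 403/2580 = 23360*(sqrt(173)/173)/25601 - 403/2580 = 23360*sqrt(173)/4428973 - 403/2580 = -403/2580 + 23360*sqrt(173)/4428973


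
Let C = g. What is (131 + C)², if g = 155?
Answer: 81796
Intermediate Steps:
C = 155
(131 + C)² = (131 + 155)² = 286² = 81796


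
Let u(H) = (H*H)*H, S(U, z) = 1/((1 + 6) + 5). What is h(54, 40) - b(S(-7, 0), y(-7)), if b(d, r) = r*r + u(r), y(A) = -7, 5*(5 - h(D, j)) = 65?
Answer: 286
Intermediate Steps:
h(D, j) = -8 (h(D, j) = 5 - ⅕*65 = 5 - 13 = -8)
S(U, z) = 1/12 (S(U, z) = 1/(7 + 5) = 1/12)
u(H) = H³ (u(H) = H²*H = H³)
b(d, r) = r² + r³ (b(d, r) = r*r + r³ = r² + r³)
h(54, 40) - b(S(-7, 0), y(-7)) = -8 - (-7)²*(1 - 7) = -8 - 49*(-6) = -8 - 1*(-294) = -8 + 294 = 286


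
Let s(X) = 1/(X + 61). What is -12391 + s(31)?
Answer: -1139971/92 ≈ -12391.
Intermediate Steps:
s(X) = 1/(61 + X)
-12391 + s(31) = -12391 + 1/(61 + 31) = -12391 + 1/92 = -1139971/92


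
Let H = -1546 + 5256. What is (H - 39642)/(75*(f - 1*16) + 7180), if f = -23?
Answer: -35932/4255 ≈ -8.4447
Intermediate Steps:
H = 3710
(H - 39642)/(75*(f - 1*16) + 7180) = (3710 - 39642)/(75*(-23 - 1*16) + 7180) = -35932/(75*(-23 - 16) + 7180) = -35932/(75*(-39) + 7180) = -35932/(-2925 + 7180) = -35932/4255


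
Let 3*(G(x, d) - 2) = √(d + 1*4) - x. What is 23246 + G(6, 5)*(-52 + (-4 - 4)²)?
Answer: 23258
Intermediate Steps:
G(x, d) = 2 - x/3 + √(4 + d)/3 (G(x, d) = 2 + (√(d + 1*4) - x)/3 = 2 + (√(d + 4) - x)/3 = 2 + (√(4 + d) - x)/3 = 2 + (-x/3 + √(4 + d)/3) = 2 - x/3 + √(4 + d)/3)
23246 + G(6, 5)*(-52 + (-4 - 4)²) = 23246 + (2 - ⅓*6 + √(4 + 5)/3)*(-52 + (-4 - 4)²) = 23246 + (2 - 2 + √9/3)*(-52 + (-8)²) = 23246 + (2 - 2 + (⅓)*3)*(-52 + 64) = 23246 + (2 - 2 + 1)*12 = 23246 + 1*12 = 23246 + 12 = 23258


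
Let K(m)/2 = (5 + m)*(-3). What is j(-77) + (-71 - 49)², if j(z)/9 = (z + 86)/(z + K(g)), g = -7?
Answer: 935919/65 ≈ 14399.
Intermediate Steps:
K(m) = -30 - 6*m (K(m) = 2*((5 + m)*(-3)) = 2*(-15 - 3*m) = -30 - 6*m)
j(z) = 9*(86 + z)/(12 + z) (j(z) = 9*((z + 86)/(z + (-30 - 6*(-7)))) = 9*((86 + z)/(z + (-30 + 42))) = 9*((86 + z)/(z + 12)) = 9*((86 + z)/(12 + z)) = 9*(86 + z)/(12 + z))
j(-77) + (-71 - 49)² = 9*(86 - 77)/(12 - 77) + (-71 - 49)² = 9*9/(-65) + (-120)² = 9*(-1/65)*9 + 14400 = -81/65 + 14400 = 935919/65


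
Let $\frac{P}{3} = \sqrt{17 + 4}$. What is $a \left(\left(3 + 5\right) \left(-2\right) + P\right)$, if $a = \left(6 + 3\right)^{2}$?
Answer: $-1296 + 243 \sqrt{21} \approx -182.43$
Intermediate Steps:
$P = 3 \sqrt{21}$ ($P = 3 \sqrt{17 + 4} = 3 \sqrt{21} \approx 13.748$)
$a = 81$ ($a = 9^{2} = 81$)
$a \left(\left(3 + 5\right) \left(-2\right) + P\right) = 81 \left(\left(3 + 5\right) \left(-2\right) + 3 \sqrt{21}\right) = 81 \left(8 \left(-2\right) + 3 \sqrt{21}\right) = 81 \left(-16 + 3 \sqrt{21}\right) = -1296 + 243 \sqrt{21}$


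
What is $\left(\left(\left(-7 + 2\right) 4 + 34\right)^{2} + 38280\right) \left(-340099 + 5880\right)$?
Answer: $-12859410244$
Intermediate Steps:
$\left(\left(\left(-7 + 2\right) 4 + 34\right)^{2} + 38280\right) \left(-340099 + 5880\right) = \left(\left(\left(-5\right) 4 + 34\right)^{2} + 38280\right) \left(-334219\right) = \left(\left(-20 + 34\right)^{2} + 38280\right) \left(-334219\right) = \left(14^{2} + 38280\right) \left(-334219\right) = \left(196 + 38280\right) \left(-334219\right) = 38476 \left(-334219\right) = -12859410244$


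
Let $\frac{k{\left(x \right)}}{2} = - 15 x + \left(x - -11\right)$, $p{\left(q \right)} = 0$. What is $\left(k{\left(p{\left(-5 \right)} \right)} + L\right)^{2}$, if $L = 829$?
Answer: $724201$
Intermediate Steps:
$k{\left(x \right)} = 22 - 28 x$ ($k{\left(x \right)} = 2 \left(- 15 x + \left(x - -11\right)\right) = 2 \left(- 15 x + \left(x + 11\right)\right) = 2 \left(- 15 x + \left(11 + x\right)\right) = 2 \left(11 - 14 x\right) = 22 - 28 x$)
$\left(k{\left(p{\left(-5 \right)} \right)} + L\right)^{2} = \left(\left(22 - 0\right) + 829\right)^{2} = \left(\left(22 + 0\right) + 829\right)^{2} = \left(22 + 829\right)^{2} = 851^{2} = 724201$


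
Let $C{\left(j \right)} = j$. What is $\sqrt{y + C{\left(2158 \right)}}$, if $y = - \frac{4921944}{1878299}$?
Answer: $\frac{\sqrt{7604194511386102}}{1878299} \approx 46.426$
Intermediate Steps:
$y = - \frac{4921944}{1878299}$ ($y = \left(-4921944\right) \frac{1}{1878299} = - \frac{4921944}{1878299} \approx -2.6204$)
$\sqrt{y + C{\left(2158 \right)}} = \sqrt{- \frac{4921944}{1878299} + 2158} = \sqrt{\frac{4048447298}{1878299}} = \frac{\sqrt{7604194511386102}}{1878299}$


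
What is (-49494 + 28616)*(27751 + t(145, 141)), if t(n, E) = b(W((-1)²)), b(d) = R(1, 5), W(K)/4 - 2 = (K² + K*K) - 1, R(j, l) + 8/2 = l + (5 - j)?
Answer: -579489768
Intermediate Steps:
R(j, l) = 1 + l - j (R(j, l) = -4 + (l + (5 - j)) = -4 + (5 + l - j) = 1 + l - j)
W(K) = 4 + 8*K² (W(K) = 8 + 4*((K² + K*K) - 1) = 8 + 4*((K² + K²) - 1) = 8 + 4*(2*K² - 1) = 8 + 4*(-1 + 2*K²) = 8 + (-4 + 8*K²) = 4 + 8*K²)
b(d) = 5 (b(d) = 1 + 5 - 1*1 = 1 + 5 - 1 = 5)
t(n, E) = 5
(-49494 + 28616)*(27751 + t(145, 141)) = (-49494 + 28616)*(27751 + 5) = -20878*27756 = -579489768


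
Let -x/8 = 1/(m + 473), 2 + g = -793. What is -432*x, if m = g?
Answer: -1728/161 ≈ -10.733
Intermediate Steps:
g = -795 (g = -2 - 793 = -795)
m = -795
x = 4/161 (x = -8/(-795 + 473) = -8/(-322) = -8*(-1/322) = 4/161 ≈ 0.024845)
-432*x = -432*4/161 = -1728/161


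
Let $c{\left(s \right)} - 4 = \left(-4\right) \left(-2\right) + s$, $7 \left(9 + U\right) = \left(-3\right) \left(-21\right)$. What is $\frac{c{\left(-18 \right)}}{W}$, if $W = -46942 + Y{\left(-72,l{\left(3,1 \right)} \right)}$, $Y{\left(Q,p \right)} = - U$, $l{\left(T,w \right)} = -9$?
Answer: $\frac{3}{23471} \approx 0.00012782$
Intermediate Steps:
$U = 0$ ($U = -9 + \frac{\left(-3\right) \left(-21\right)}{7} = -9 + \frac{1}{7} \cdot 63 = -9 + 9 = 0$)
$c{\left(s \right)} = 12 + s$ ($c{\left(s \right)} = 4 + \left(\left(-4\right) \left(-2\right) + s\right) = 4 + \left(8 + s\right) = 12 + s$)
$Y{\left(Q,p \right)} = 0$ ($Y{\left(Q,p \right)} = \left(-1\right) 0 = 0$)
$W = -46942$ ($W = -46942 + 0 = -46942$)
$\frac{c{\left(-18 \right)}}{W} = \frac{12 - 18}{-46942} = \left(-6\right) \left(- \frac{1}{46942}\right) = \frac{3}{23471}$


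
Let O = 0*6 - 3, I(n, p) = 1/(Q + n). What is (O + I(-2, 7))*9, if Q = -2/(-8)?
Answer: -225/7 ≈ -32.143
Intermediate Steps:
Q = 1/4 (Q = -2*(-1/8) = 1/4 ≈ 0.25000)
I(n, p) = 1/(1/4 + n)
O = -3 (O = 0 - 3 = -3)
(O + I(-2, 7))*9 = (-3 + 4/(1 + 4*(-2)))*9 = (-3 + 4/(1 - 8))*9 = (-3 + 4/(-7))*9 = (-3 + 4*(-1/7))*9 = (-3 - 4/7)*9 = -25/7*9 = -225/7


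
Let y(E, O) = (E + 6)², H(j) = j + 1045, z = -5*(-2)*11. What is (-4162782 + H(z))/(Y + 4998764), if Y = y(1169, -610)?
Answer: -462403/708821 ≈ -0.65236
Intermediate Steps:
z = 110 (z = 10*11 = 110)
H(j) = 1045 + j
y(E, O) = (6 + E)²
Y = 1380625 (Y = (6 + 1169)² = 1175² = 1380625)
(-4162782 + H(z))/(Y + 4998764) = (-4162782 + (1045 + 110))/(1380625 + 4998764) = (-4162782 + 1155)/6379389 = -4161627*1/6379389 = -462403/708821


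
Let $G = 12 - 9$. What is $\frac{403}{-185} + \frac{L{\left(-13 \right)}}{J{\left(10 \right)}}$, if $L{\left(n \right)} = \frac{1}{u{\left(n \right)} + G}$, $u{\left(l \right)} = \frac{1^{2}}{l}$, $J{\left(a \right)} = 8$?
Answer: $- \frac{120107}{56240} \approx -2.1356$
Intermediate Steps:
$G = 3$
$u{\left(l \right)} = \frac{1}{l}$ ($u{\left(l \right)} = 1 \frac{1}{l} = \frac{1}{l}$)
$L{\left(n \right)} = \frac{1}{3 + \frac{1}{n}}$ ($L{\left(n \right)} = \frac{1}{\frac{1}{n} + 3} = \frac{1}{3 + \frac{1}{n}}$)
$\frac{403}{-185} + \frac{L{\left(-13 \right)}}{J{\left(10 \right)}} = \frac{403}{-185} + \frac{\left(-13\right) \frac{1}{1 + 3 \left(-13\right)}}{8} = 403 \left(- \frac{1}{185}\right) + - \frac{13}{1 - 39} \cdot \frac{1}{8} = - \frac{403}{185} + - \frac{13}{-38} \cdot \frac{1}{8} = - \frac{403}{185} + \left(-13\right) \left(- \frac{1}{38}\right) \frac{1}{8} = - \frac{403}{185} + \frac{13}{38} \cdot \frac{1}{8} = - \frac{403}{185} + \frac{13}{304} = - \frac{120107}{56240}$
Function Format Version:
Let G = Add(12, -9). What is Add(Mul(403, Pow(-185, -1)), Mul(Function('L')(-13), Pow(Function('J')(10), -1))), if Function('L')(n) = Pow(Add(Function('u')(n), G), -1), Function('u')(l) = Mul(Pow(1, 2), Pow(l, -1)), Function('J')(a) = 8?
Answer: Rational(-120107, 56240) ≈ -2.1356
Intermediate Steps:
G = 3
Function('u')(l) = Pow(l, -1) (Function('u')(l) = Mul(1, Pow(l, -1)) = Pow(l, -1))
Function('L')(n) = Pow(Add(3, Pow(n, -1)), -1) (Function('L')(n) = Pow(Add(Pow(n, -1), 3), -1) = Pow(Add(3, Pow(n, -1)), -1))
Add(Mul(403, Pow(-185, -1)), Mul(Function('L')(-13), Pow(Function('J')(10), -1))) = Add(Mul(403, Pow(-185, -1)), Mul(Mul(-13, Pow(Add(1, Mul(3, -13)), -1)), Pow(8, -1))) = Add(Mul(403, Rational(-1, 185)), Mul(Mul(-13, Pow(Add(1, -39), -1)), Rational(1, 8))) = Add(Rational(-403, 185), Mul(Mul(-13, Pow(-38, -1)), Rational(1, 8))) = Add(Rational(-403, 185), Mul(Mul(-13, Rational(-1, 38)), Rational(1, 8))) = Add(Rational(-403, 185), Mul(Rational(13, 38), Rational(1, 8))) = Add(Rational(-403, 185), Rational(13, 304)) = Rational(-120107, 56240)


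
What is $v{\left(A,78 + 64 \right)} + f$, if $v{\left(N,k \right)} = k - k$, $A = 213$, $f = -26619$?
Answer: $-26619$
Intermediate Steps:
$v{\left(N,k \right)} = 0$
$v{\left(A,78 + 64 \right)} + f = 0 - 26619 = -26619$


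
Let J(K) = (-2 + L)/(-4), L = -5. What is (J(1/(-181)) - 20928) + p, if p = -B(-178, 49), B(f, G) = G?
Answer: -83901/4 ≈ -20975.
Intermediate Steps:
p = -49 (p = -1*49 = -49)
J(K) = 7/4 (J(K) = (-2 - 5)/(-4) = -¼*(-7) = 7/4)
(J(1/(-181)) - 20928) + p = (7/4 - 20928) - 49 = -83705/4 - 49 = -83901/4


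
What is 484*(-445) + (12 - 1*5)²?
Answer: -215331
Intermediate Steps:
484*(-445) + (12 - 1*5)² = -215380 + (12 - 5)² = -215380 + 7² = -215380 + 49 = -215331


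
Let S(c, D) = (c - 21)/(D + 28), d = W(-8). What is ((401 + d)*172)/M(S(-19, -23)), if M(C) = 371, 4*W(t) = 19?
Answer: 69789/371 ≈ 188.11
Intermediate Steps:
W(t) = 19/4 (W(t) = (1/4)*19 = 19/4)
d = 19/4 ≈ 4.7500
S(c, D) = (-21 + c)/(28 + D)
((401 + d)*172)/M(S(-19, -23)) = ((401 + 19/4)*172)/371 = ((1623/4)*172)*(1/371) = 69789*(1/371) = 69789/371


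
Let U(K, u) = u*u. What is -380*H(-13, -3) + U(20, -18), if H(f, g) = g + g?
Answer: 2604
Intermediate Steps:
U(K, u) = u**2
H(f, g) = 2*g
-380*H(-13, -3) + U(20, -18) = -760*(-3) + (-18)**2 = -380*(-6) + 324 = 2280 + 324 = 2604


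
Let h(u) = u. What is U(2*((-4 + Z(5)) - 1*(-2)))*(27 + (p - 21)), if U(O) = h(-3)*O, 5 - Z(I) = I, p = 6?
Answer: 144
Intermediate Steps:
Z(I) = 5 - I
U(O) = -3*O
U(2*((-4 + Z(5)) - 1*(-2)))*(27 + (p - 21)) = (-6*((-4 + (5 - 1*5)) - 1*(-2)))*(27 + (6 - 21)) = (-6*((-4 + (5 - 5)) + 2))*(27 - 15) = -6*((-4 + 0) + 2)*12 = -6*(-4 + 2)*12 = -6*(-2)*12 = -3*(-4)*12 = 12*12 = 144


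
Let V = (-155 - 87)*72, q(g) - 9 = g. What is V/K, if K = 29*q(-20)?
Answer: 1584/29 ≈ 54.621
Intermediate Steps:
q(g) = 9 + g
V = -17424 (V = -242*72 = -17424)
K = -319 (K = 29*(9 - 20) = 29*(-11) = -319)
V/K = -17424/(-319) = -17424*(-1/319) = 1584/29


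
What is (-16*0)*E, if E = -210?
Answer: 0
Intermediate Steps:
(-16*0)*E = -16*0*(-210) = 0*(-210) = 0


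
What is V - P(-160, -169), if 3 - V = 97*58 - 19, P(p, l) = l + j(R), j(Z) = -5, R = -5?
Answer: -5430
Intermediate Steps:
P(p, l) = -5 + l (P(p, l) = l - 5 = -5 + l)
V = -5604 (V = 3 - (97*58 - 19) = 3 - (5626 - 19) = 3 - 1*5607 = 3 - 5607 = -5604)
V - P(-160, -169) = -5604 - (-5 - 169) = -5604 - 1*(-174) = -5604 + 174 = -5430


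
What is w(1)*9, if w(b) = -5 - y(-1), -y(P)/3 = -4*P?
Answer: 63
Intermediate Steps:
y(P) = 12*P (y(P) = -(-12)*P = 12*P)
w(b) = 7 (w(b) = -5 - 12*(-1) = -5 - 1*(-12) = -5 + 12 = 7)
w(1)*9 = 7*9 = 63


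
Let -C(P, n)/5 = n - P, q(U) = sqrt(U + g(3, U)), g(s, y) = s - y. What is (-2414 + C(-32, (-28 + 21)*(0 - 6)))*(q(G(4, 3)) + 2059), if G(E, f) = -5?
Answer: -5732256 - 2784*sqrt(3) ≈ -5.7371e+6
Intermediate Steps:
q(U) = sqrt(3) (q(U) = sqrt(U + (3 - U)) = sqrt(3))
C(P, n) = -5*n + 5*P (C(P, n) = -5*(n - P) = -5*n + 5*P)
(-2414 + C(-32, (-28 + 21)*(0 - 6)))*(q(G(4, 3)) + 2059) = (-2414 + (-5*(-28 + 21)*(0 - 6) + 5*(-32)))*(sqrt(3) + 2059) = (-2414 + (-(-35)*(-6) - 160))*(2059 + sqrt(3)) = (-2414 + (-5*42 - 160))*(2059 + sqrt(3)) = (-2414 + (-210 - 160))*(2059 + sqrt(3)) = (-2414 - 370)*(2059 + sqrt(3)) = -2784*(2059 + sqrt(3)) = -5732256 - 2784*sqrt(3)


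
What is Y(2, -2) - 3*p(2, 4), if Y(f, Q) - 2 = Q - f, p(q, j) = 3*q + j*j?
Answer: -68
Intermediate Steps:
p(q, j) = j² + 3*q (p(q, j) = 3*q + j² = j² + 3*q)
Y(f, Q) = 2 + Q - f (Y(f, Q) = 2 + (Q - f) = 2 + Q - f)
Y(2, -2) - 3*p(2, 4) = (2 - 2 - 1*2) - 3*(4² + 3*2) = (2 - 2 - 2) - 3*(16 + 6) = -2 - 3*22 = -2 - 66 = -68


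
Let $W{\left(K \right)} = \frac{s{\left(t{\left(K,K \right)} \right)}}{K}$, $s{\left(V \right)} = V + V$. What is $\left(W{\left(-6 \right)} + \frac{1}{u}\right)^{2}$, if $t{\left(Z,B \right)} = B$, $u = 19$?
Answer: $\frac{1521}{361} \approx 4.2133$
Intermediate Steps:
$s{\left(V \right)} = 2 V$
$W{\left(K \right)} = 2$ ($W{\left(K \right)} = \frac{2 K}{K} = 2$)
$\left(W{\left(-6 \right)} + \frac{1}{u}\right)^{2} = \left(2 + \frac{1}{19}\right)^{2} = \left(\frac{39}{19}\right)^{2} = \frac{1521}{361}$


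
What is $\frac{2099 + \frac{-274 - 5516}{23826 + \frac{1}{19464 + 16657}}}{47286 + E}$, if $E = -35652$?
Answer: $\frac{258032861309}{1430348689914} \approx 0.1804$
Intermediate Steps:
$\frac{2099 + \frac{-274 - 5516}{23826 + \frac{1}{19464 + 16657}}}{47286 + E} = \frac{2099 + \frac{-274 - 5516}{23826 + \frac{1}{19464 + 16657}}}{47286 - 35652} = \frac{2099 - \frac{5790}{23826 + \frac{1}{36121}}}{11634} = \left(2099 - \frac{5790}{23826 + \frac{1}{36121}}\right) \frac{1}{11634} = \left(2099 - \frac{5790}{\frac{860618947}{36121}}\right) \frac{1}{11634} = \left(2099 - \frac{209140590}{860618947}\right) \frac{1}{11634} = \frac{1806230029163}{860618947} \cdot \frac{1}{11634} = \frac{258032861309}{1430348689914}$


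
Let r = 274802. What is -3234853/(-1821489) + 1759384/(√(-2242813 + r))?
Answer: 3234853/1821489 - 1759384*I*√1968011/1968011 ≈ 1.7759 - 1254.1*I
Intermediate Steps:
-3234853/(-1821489) + 1759384/(√(-2242813 + r)) = -3234853/(-1821489) + 1759384/(√(-2242813 + 274802)) = -3234853*(-1/1821489) + 1759384/(√(-1968011)) = 3234853/1821489 + 1759384/((I*√1968011)) = 3234853/1821489 + 1759384*(-I*√1968011/1968011) = 3234853/1821489 - 1759384*I*√1968011/1968011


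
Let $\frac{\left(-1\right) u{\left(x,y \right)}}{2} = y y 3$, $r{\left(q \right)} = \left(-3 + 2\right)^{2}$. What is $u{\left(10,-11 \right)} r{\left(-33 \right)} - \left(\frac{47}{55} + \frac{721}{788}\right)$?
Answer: $- \frac{31541531}{43340} \approx -727.77$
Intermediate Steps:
$r{\left(q \right)} = 1$ ($r{\left(q \right)} = \left(-1\right)^{2} = 1$)
$u{\left(x,y \right)} = - 6 y^{2}$ ($u{\left(x,y \right)} = - 2 y y 3 = - 2 y^{2} \cdot 3 = - 2 \cdot 3 y^{2} = - 6 y^{2}$)
$u{\left(10,-11 \right)} r{\left(-33 \right)} - \left(\frac{47}{55} + \frac{721}{788}\right) = - 6 \left(-11\right)^{2} \cdot 1 - \left(\frac{47}{55} + \frac{721}{788}\right) = \left(-6\right) 121 \cdot 1 - \frac{76691}{43340} = \left(-726\right) 1 - \frac{76691}{43340} = -726 - \frac{76691}{43340} = - \frac{31541531}{43340}$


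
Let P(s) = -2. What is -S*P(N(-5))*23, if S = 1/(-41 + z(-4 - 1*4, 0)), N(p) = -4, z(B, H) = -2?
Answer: -46/43 ≈ -1.0698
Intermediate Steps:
S = -1/43 (S = 1/(-41 - 2) = 1/(-43) = -1/43 ≈ -0.023256)
-S*P(N(-5))*23 = -(-1/43*(-2))*23 = -2*23/43 = -1*46/43 = -46/43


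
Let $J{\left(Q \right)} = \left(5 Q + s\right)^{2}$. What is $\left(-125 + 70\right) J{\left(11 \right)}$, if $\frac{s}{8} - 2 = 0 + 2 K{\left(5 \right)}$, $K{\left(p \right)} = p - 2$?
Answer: $-778855$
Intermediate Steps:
$K{\left(p \right)} = -2 + p$
$s = 64$ ($s = 16 + 8 \left(0 + 2 \left(-2 + 5\right)\right) = 16 + 8 \left(0 + 2 \cdot 3\right) = 16 + 8 \left(0 + 6\right) = 16 + 8 \cdot 6 = 16 + 48 = 64$)
$J{\left(Q \right)} = \left(64 + 5 Q\right)^{2}$ ($J{\left(Q \right)} = \left(5 Q + 64\right)^{2} = \left(64 + 5 Q\right)^{2}$)
$\left(-125 + 70\right) J{\left(11 \right)} = \left(-125 + 70\right) \left(64 + 5 \cdot 11\right)^{2} = - 55 \left(64 + 55\right)^{2} = - 55 \cdot 119^{2} = \left(-55\right) 14161 = -778855$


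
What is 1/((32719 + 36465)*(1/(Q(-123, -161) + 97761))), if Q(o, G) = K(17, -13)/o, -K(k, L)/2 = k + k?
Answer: 12024671/8509632 ≈ 1.4131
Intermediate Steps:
K(k, L) = -4*k (K(k, L) = -2*(k + k) = -4*k)
Q(o, G) = -68/o (Q(o, G) = (-4*17)/o = -68/o)
1/((32719 + 36465)*(1/(Q(-123, -161) + 97761))) = 1/((32719 + 36465)*(1/(-68/(-123) + 97761))) = 1/(69184*(1/(-68*(-1/123) + 97761))) = 1/(69184*(1/(68/123 + 97761))) = 1/(69184*(1/(12024671/123))) = 1/(69184*(123/12024671)) = (1/69184)*(12024671/123) = 12024671/8509632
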